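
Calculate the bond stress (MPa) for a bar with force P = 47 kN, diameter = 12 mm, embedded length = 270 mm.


u = P / (pi * db * ld)
= 47 * 1000 / (pi * 12 * 270)
= 4.617 MPa

4.617


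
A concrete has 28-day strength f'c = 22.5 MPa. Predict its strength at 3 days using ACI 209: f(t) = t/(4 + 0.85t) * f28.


f(3) = 3 / (4 + 0.85 * 3) * 22.5
= 3 / 6.55 * 22.5
= 10.31 MPa

10.31


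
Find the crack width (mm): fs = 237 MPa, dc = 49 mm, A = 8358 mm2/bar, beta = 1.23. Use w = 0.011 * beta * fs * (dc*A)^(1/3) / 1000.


w = 0.011 * beta * fs * (dc * A)^(1/3) / 1000
= 0.011 * 1.23 * 237 * (49 * 8358)^(1/3) / 1000
= 0.238 mm

0.238


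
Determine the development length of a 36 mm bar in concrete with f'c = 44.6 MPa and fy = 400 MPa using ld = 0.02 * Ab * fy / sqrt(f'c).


Ab = pi * 36^2 / 4 = 1017.876 mm2
ld = 0.02 * 1017.876 * 400 / sqrt(44.6)
= 1219.3 mm

1219.3


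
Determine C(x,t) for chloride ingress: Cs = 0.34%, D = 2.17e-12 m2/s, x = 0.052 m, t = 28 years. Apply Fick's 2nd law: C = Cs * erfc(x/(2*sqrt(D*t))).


t_seconds = 28 * 365.25 * 24 * 3600 = 883612800.0 s
arg = 0.052 / (2 * sqrt(2.17e-12 * 883612800.0))
= 0.5938
erfc(0.5938) = 0.4011
C = 0.34 * 0.4011 = 0.1364%

0.1364


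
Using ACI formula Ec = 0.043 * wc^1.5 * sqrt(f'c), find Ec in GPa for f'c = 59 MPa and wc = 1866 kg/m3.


Ec = 0.043 * 1866^1.5 * sqrt(59) / 1000
= 26.62 GPa

26.62


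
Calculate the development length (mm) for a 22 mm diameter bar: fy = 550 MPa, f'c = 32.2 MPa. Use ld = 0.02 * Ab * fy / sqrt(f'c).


Ab = pi * 22^2 / 4 = 380.133 mm2
ld = 0.02 * 380.133 * 550 / sqrt(32.2)
= 736.9 mm

736.9


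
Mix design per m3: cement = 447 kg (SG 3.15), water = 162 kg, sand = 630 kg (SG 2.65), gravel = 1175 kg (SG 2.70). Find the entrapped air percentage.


Vol cement = 447 / (3.15 * 1000) = 0.141905 m3
Vol water = 162 / 1000 = 0.162 m3
Vol sand = 630 / (2.65 * 1000) = 0.237736 m3
Vol gravel = 1175 / (2.70 * 1000) = 0.435185 m3
Total solid + water volume = 0.976826 m3
Air = (1 - 0.976826) * 100 = 2.32%

2.32


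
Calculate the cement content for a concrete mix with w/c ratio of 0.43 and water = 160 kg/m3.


Cement = water / (w/c)
= 160 / 0.43
= 372.1 kg/m3

372.1


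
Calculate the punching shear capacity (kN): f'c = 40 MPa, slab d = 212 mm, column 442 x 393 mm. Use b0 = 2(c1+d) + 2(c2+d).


b0 = 2*(442 + 212) + 2*(393 + 212) = 2518 mm
Vc = 0.33 * sqrt(40) * 2518 * 212 / 1000
= 1114.13 kN

1114.13


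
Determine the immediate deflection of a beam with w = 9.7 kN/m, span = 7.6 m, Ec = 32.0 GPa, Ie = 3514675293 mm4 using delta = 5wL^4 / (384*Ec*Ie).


Convert: L = 7.6 m = 7600 mm, Ec = 32.0 GPa = 32000 MPa
delta = 5 * 9.7 * 7600^4 / (384 * 32000 * 3514675293)
= 3.75 mm

3.75


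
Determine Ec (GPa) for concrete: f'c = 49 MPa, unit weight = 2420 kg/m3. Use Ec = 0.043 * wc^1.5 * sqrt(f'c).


Ec = 0.043 * 2420^1.5 * sqrt(49) / 1000
= 35.83 GPa

35.83


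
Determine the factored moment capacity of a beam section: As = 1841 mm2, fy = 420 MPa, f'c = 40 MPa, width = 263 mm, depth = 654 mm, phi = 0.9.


a = As * fy / (0.85 * f'c * b)
= 1841 * 420 / (0.85 * 40 * 263)
= 86.4706 mm
Mn = As * fy * (d - a/2) / 10^6
= 472.2555 kN-m
phi*Mn = 0.9 * 472.2555 = 425.03 kN-m

425.03


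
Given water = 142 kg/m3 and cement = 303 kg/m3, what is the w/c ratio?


w/c = water / cement
w/c = 142 / 303 = 0.469

0.469


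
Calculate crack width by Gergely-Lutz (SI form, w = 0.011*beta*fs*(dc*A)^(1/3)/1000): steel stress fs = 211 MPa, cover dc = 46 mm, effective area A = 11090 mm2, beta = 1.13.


w = 0.011 * beta * fs * (dc * A)^(1/3) / 1000
= 0.011 * 1.13 * 211 * (46 * 11090)^(1/3) / 1000
= 0.21 mm

0.21


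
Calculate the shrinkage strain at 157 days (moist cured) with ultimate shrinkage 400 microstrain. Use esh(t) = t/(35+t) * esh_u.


esh(157) = 157 / (35 + 157) * 400
= 157 / 192 * 400
= 327.1 microstrain

327.1


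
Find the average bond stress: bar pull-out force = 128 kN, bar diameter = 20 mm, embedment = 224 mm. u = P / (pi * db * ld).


u = P / (pi * db * ld)
= 128 * 1000 / (pi * 20 * 224)
= 9.095 MPa

9.095


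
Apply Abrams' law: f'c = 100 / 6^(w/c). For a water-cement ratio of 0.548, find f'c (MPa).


f'c = 100 / 6^0.548
= 100 / 2.669
= 37.46 MPa

37.46


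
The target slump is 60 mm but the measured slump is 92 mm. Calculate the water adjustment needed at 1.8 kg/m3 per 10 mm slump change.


Difference = 60 - 92 = -32 mm
Water adjustment = -32 * 1.8 / 10 = -5.8 kg/m3

-5.8


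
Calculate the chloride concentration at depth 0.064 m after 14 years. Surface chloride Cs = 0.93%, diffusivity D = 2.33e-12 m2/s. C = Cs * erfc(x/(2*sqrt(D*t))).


t_seconds = 14 * 365.25 * 24 * 3600 = 441806400.0 s
arg = 0.064 / (2 * sqrt(2.33e-12 * 441806400.0))
= 0.9974
erfc(0.9974) = 0.1584
C = 0.93 * 0.1584 = 0.1473%

0.1473


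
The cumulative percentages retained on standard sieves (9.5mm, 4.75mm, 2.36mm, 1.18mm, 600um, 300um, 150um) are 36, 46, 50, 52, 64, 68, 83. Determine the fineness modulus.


FM = sum(cumulative % retained) / 100
= 399 / 100
= 3.99

3.99


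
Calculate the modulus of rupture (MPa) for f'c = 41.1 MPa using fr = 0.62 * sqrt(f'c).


fr = 0.62 * sqrt(41.1)
= 3.975 MPa

3.975


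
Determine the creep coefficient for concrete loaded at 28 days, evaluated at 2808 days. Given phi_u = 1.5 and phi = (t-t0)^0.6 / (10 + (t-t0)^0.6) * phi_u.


dt = 2808 - 28 = 2780
phi = 2780^0.6 / (10 + 2780^0.6) * 1.5
= 1.381

1.381


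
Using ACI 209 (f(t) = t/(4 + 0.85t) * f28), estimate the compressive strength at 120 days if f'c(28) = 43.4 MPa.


f(120) = 120 / (4 + 0.85 * 120) * 43.4
= 120 / 106.0 * 43.4
= 49.13 MPa

49.13


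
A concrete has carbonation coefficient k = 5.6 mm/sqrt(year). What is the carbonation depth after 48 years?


depth = k * sqrt(t)
= 5.6 * sqrt(48)
= 38.8 mm

38.8


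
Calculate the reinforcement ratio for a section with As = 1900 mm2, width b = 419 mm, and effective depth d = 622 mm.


rho = As / (b * d)
= 1900 / (419 * 622)
= 0.0073

0.0073


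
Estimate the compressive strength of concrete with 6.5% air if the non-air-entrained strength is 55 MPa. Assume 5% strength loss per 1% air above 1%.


Strength loss = (6.5 - 1) * 5 = 27.5%
f'c = 55 * (1 - 27.5/100)
= 39.88 MPa

39.88


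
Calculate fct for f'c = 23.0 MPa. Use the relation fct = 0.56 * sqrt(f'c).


fct = 0.56 * sqrt(23.0)
= 0.56 * 4.796
= 2.686 MPa

2.686


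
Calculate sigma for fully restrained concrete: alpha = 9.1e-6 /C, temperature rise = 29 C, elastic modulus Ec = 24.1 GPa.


sigma = alpha * dT * Ec
= 9.1e-6 * 29 * 24.1 * 1000
= 6.36 MPa

6.36


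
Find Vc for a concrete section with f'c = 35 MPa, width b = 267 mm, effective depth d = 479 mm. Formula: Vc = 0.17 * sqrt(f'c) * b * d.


Vc = 0.17 * sqrt(35) * 267 * 479 / 1000
= 128.63 kN

128.63


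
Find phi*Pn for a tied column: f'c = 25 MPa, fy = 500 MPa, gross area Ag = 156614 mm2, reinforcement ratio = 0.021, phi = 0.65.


Ast = rho * Ag = 0.021 * 156614 = 3288.894 mm2
phi*Pn = 0.65 * 0.80 * (0.85 * 25 * (156614 - 3288.894) + 500 * 3288.894) / 1000
= 2549.35 kN

2549.35


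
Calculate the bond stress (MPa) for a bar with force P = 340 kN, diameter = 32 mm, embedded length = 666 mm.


u = P / (pi * db * ld)
= 340 * 1000 / (pi * 32 * 666)
= 5.078 MPa

5.078


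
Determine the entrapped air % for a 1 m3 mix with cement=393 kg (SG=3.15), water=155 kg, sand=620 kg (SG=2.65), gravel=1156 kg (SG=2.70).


Vol cement = 393 / (3.15 * 1000) = 0.124762 m3
Vol water = 155 / 1000 = 0.155 m3
Vol sand = 620 / (2.65 * 1000) = 0.233962 m3
Vol gravel = 1156 / (2.70 * 1000) = 0.428148 m3
Total solid + water volume = 0.941872 m3
Air = (1 - 0.941872) * 100 = 5.81%

5.81


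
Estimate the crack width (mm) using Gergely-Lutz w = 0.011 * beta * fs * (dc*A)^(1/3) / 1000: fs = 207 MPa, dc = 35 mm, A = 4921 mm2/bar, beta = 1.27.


w = 0.011 * beta * fs * (dc * A)^(1/3) / 1000
= 0.011 * 1.27 * 207 * (35 * 4921)^(1/3) / 1000
= 0.161 mm

0.161


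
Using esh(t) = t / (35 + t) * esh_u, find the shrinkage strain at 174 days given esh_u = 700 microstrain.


esh(174) = 174 / (35 + 174) * 700
= 174 / 209 * 700
= 582.8 microstrain

582.8


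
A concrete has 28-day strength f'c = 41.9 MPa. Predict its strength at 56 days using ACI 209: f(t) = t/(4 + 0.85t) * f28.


f(56) = 56 / (4 + 0.85 * 56) * 41.9
= 56 / 51.6 * 41.9
= 45.47 MPa

45.47


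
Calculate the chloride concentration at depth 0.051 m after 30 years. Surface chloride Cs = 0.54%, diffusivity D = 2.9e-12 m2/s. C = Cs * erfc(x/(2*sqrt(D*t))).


t_seconds = 30 * 365.25 * 24 * 3600 = 946728000.0 s
arg = 0.051 / (2 * sqrt(2.9e-12 * 946728000.0))
= 0.4867
erfc(0.4867) = 0.4913
C = 0.54 * 0.4913 = 0.2653%

0.2653


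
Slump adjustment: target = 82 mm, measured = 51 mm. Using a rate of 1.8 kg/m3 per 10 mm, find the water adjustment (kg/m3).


Difference = 82 - 51 = 31 mm
Water adjustment = 31 * 1.8 / 10 = 5.6 kg/m3

5.6


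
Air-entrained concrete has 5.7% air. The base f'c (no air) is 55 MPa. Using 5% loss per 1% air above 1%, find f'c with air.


Strength loss = (5.7 - 1) * 5 = 23.5%
f'c = 55 * (1 - 23.5/100)
= 42.08 MPa

42.08


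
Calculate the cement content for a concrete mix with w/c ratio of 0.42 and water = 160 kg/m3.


Cement = water / (w/c)
= 160 / 0.42
= 381.0 kg/m3

381.0


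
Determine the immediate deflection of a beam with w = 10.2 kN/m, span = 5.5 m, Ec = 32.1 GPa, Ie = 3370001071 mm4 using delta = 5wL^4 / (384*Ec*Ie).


Convert: L = 5.5 m = 5500 mm, Ec = 32.1 GPa = 32100 MPa
delta = 5 * 10.2 * 5500^4 / (384 * 32100 * 3370001071)
= 1.12 mm

1.12


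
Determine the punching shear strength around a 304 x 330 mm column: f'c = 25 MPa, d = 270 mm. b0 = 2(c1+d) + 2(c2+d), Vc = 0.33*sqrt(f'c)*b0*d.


b0 = 2*(304 + 270) + 2*(330 + 270) = 2348 mm
Vc = 0.33 * sqrt(25) * 2348 * 270 / 1000
= 1046.03 kN

1046.03


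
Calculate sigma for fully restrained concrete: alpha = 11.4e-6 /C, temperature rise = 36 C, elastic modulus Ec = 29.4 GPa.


sigma = alpha * dT * Ec
= 11.4e-6 * 36 * 29.4 * 1000
= 12.066 MPa

12.066


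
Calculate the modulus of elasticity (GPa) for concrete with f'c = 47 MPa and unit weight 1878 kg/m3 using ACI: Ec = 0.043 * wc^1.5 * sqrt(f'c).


Ec = 0.043 * 1878^1.5 * sqrt(47) / 1000
= 23.99 GPa

23.99


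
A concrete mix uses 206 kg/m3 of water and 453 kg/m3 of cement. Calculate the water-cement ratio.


w/c = water / cement
w/c = 206 / 453 = 0.455

0.455


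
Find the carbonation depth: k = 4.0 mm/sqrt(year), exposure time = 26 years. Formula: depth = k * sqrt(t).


depth = k * sqrt(t)
= 4.0 * sqrt(26)
= 20.4 mm

20.4


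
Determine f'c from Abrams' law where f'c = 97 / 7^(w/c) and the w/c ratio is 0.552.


f'c = 97 / 7^0.552
= 97 / 2.927
= 33.13 MPa

33.13


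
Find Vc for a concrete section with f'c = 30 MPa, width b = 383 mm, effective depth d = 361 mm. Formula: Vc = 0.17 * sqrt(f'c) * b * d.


Vc = 0.17 * sqrt(30) * 383 * 361 / 1000
= 128.74 kN

128.74


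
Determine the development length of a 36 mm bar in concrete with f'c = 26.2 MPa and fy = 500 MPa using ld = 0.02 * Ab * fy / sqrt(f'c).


Ab = pi * 36^2 / 4 = 1017.876 mm2
ld = 0.02 * 1017.876 * 500 / sqrt(26.2)
= 1988.6 mm

1988.6


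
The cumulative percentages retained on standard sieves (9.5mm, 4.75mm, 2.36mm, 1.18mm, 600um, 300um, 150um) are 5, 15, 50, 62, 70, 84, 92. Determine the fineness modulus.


FM = sum(cumulative % retained) / 100
= 378 / 100
= 3.78

3.78


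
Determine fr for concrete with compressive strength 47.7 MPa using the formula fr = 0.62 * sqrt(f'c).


fr = 0.62 * sqrt(47.7)
= 4.282 MPa

4.282


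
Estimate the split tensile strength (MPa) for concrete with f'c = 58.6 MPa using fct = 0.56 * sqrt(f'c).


fct = 0.56 * sqrt(58.6)
= 0.56 * 7.655
= 4.287 MPa

4.287


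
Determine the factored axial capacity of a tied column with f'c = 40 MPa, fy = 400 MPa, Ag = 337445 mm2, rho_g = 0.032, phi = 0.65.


Ast = rho * Ag = 0.032 * 337445 = 10798.24 mm2
phi*Pn = 0.65 * 0.80 * (0.85 * 40 * (337445 - 10798.24) + 400 * 10798.24) / 1000
= 8021.15 kN

8021.15


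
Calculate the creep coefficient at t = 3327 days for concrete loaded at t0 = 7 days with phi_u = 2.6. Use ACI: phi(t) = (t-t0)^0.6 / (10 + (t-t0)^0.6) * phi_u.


dt = 3327 - 7 = 3320
phi = 3320^0.6 / (10 + 3320^0.6) * 2.6
= 2.414

2.414


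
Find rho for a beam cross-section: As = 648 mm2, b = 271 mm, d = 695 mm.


rho = As / (b * d)
= 648 / (271 * 695)
= 0.0034

0.0034


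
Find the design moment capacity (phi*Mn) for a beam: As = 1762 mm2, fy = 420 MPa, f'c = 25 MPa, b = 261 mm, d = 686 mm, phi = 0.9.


a = As * fy / (0.85 * f'c * b)
= 1762 * 420 / (0.85 * 25 * 261)
= 133.4307 mm
Mn = As * fy * (d - a/2) / 10^6
= 458.2954 kN-m
phi*Mn = 0.9 * 458.2954 = 412.47 kN-m

412.47


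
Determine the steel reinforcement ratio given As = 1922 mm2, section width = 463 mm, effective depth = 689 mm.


rho = As / (b * d)
= 1922 / (463 * 689)
= 0.006

0.006


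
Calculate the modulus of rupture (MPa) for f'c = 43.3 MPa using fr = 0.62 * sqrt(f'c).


fr = 0.62 * sqrt(43.3)
= 4.08 MPa

4.08


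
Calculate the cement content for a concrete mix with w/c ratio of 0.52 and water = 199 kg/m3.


Cement = water / (w/c)
= 199 / 0.52
= 382.7 kg/m3

382.7


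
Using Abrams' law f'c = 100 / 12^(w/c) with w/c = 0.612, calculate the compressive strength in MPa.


f'c = 100 / 12^0.612
= 100 / 4.576
= 21.85 MPa

21.85


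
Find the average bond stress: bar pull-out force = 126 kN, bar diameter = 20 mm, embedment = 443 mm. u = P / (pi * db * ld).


u = P / (pi * db * ld)
= 126 * 1000 / (pi * 20 * 443)
= 4.527 MPa

4.527


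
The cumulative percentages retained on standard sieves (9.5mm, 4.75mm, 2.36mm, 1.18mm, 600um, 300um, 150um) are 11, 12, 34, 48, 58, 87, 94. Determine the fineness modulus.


FM = sum(cumulative % retained) / 100
= 344 / 100
= 3.44

3.44


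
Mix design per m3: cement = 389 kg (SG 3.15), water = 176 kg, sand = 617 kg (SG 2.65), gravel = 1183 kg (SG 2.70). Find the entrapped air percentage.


Vol cement = 389 / (3.15 * 1000) = 0.123492 m3
Vol water = 176 / 1000 = 0.176 m3
Vol sand = 617 / (2.65 * 1000) = 0.23283 m3
Vol gravel = 1183 / (2.70 * 1000) = 0.438148 m3
Total solid + water volume = 0.97047 m3
Air = (1 - 0.97047) * 100 = 2.95%

2.95


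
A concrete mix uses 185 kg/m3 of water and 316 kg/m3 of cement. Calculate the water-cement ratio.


w/c = water / cement
w/c = 185 / 316 = 0.585

0.585


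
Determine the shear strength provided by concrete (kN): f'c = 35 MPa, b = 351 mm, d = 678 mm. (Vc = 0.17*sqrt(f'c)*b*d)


Vc = 0.17 * sqrt(35) * 351 * 678 / 1000
= 239.34 kN

239.34


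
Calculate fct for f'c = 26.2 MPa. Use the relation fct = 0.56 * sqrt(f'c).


fct = 0.56 * sqrt(26.2)
= 0.56 * 5.119
= 2.866 MPa

2.866


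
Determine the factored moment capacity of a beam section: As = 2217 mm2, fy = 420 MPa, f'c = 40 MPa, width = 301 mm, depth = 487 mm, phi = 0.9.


a = As * fy / (0.85 * f'c * b)
= 2217 * 420 / (0.85 * 40 * 301)
= 90.985 mm
Mn = As * fy * (d - a/2) / 10^6
= 411.1053 kN-m
phi*Mn = 0.9 * 411.1053 = 369.99 kN-m

369.99


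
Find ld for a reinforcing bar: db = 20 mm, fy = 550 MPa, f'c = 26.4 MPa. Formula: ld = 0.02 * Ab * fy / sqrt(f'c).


Ab = pi * 20^2 / 4 = 314.159 mm2
ld = 0.02 * 314.159 * 550 / sqrt(26.4)
= 672.6 mm

672.6


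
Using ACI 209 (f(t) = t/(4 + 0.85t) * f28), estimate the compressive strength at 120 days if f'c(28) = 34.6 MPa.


f(120) = 120 / (4 + 0.85 * 120) * 34.6
= 120 / 106.0 * 34.6
= 39.17 MPa

39.17


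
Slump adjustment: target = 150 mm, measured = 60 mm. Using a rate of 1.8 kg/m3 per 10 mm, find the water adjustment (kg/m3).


Difference = 150 - 60 = 90 mm
Water adjustment = 90 * 1.8 / 10 = 16.2 kg/m3

16.2


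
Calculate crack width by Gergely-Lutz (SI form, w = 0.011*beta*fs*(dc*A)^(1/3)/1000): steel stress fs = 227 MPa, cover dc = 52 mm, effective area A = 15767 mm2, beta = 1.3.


w = 0.011 * beta * fs * (dc * A)^(1/3) / 1000
= 0.011 * 1.3 * 227 * (52 * 15767)^(1/3) / 1000
= 0.304 mm

0.304


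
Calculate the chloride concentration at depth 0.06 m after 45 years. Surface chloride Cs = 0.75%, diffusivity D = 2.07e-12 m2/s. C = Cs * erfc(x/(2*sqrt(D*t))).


t_seconds = 45 * 365.25 * 24 * 3600 = 1420092000.0 s
arg = 0.06 / (2 * sqrt(2.07e-12 * 1420092000.0))
= 0.5533
erfc(0.5533) = 0.4339
C = 0.75 * 0.4339 = 0.3254%

0.3254


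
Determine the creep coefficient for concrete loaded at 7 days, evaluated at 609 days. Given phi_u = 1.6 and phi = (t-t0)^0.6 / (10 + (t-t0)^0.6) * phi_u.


dt = 609 - 7 = 602
phi = 602^0.6 / (10 + 602^0.6) * 1.6
= 1.317

1.317


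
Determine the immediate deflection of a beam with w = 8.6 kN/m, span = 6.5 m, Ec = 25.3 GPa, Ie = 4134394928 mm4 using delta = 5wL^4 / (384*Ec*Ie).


Convert: L = 6.5 m = 6500 mm, Ec = 25.3 GPa = 25300 MPa
delta = 5 * 8.6 * 6500^4 / (384 * 25300 * 4134394928)
= 1.91 mm

1.91


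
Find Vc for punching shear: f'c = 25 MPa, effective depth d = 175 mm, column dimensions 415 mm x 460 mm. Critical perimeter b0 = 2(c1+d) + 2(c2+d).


b0 = 2*(415 + 175) + 2*(460 + 175) = 2450 mm
Vc = 0.33 * sqrt(25) * 2450 * 175 / 1000
= 707.44 kN

707.44


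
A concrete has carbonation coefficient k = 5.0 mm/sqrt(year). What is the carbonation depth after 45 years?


depth = k * sqrt(t)
= 5.0 * sqrt(45)
= 33.54 mm

33.54


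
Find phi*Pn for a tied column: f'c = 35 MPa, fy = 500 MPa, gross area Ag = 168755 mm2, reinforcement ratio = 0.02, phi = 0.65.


Ast = rho * Ag = 0.02 * 168755 = 3375.1 mm2
phi*Pn = 0.65 * 0.80 * (0.85 * 35 * (168755 - 3375.1) + 500 * 3375.1) / 1000
= 3435.95 kN

3435.95


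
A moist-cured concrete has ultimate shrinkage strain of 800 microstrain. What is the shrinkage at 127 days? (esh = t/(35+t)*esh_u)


esh(127) = 127 / (35 + 127) * 800
= 127 / 162 * 800
= 627.2 microstrain

627.2


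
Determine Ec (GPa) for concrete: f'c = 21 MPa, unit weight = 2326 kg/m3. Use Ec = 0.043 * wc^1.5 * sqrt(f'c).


Ec = 0.043 * 2326^1.5 * sqrt(21) / 1000
= 22.11 GPa

22.11


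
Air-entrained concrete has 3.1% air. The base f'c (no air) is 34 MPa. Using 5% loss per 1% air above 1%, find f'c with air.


Strength loss = (3.1 - 1) * 5 = 10.5%
f'c = 34 * (1 - 10.5/100)
= 30.43 MPa

30.43


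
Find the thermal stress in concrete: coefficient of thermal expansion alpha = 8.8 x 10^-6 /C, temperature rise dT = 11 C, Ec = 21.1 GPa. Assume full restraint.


sigma = alpha * dT * Ec
= 8.8e-6 * 11 * 21.1 * 1000
= 2.042 MPa

2.042


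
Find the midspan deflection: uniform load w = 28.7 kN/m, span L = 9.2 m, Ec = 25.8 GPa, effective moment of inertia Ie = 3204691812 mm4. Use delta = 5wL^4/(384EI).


Convert: L = 9.2 m = 9200 mm, Ec = 25.8 GPa = 25800 MPa
delta = 5 * 28.7 * 9200^4 / (384 * 25800 * 3204691812)
= 32.38 mm

32.38


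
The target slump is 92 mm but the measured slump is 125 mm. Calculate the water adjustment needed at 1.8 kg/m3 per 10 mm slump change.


Difference = 92 - 125 = -33 mm
Water adjustment = -33 * 1.8 / 10 = -5.9 kg/m3

-5.9


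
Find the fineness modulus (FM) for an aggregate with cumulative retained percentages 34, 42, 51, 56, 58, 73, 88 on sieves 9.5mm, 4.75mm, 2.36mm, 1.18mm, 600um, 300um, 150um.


FM = sum(cumulative % retained) / 100
= 402 / 100
= 4.02

4.02


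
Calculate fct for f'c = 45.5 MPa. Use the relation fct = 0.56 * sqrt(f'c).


fct = 0.56 * sqrt(45.5)
= 0.56 * 6.745
= 3.777 MPa

3.777


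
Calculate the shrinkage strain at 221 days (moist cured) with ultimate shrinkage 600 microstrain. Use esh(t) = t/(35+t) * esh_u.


esh(221) = 221 / (35 + 221) * 600
= 221 / 256 * 600
= 518.0 microstrain

518.0


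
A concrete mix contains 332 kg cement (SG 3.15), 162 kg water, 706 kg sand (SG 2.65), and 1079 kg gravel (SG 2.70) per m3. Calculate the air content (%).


Vol cement = 332 / (3.15 * 1000) = 0.105397 m3
Vol water = 162 / 1000 = 0.162 m3
Vol sand = 706 / (2.65 * 1000) = 0.266415 m3
Vol gravel = 1079 / (2.70 * 1000) = 0.39963 m3
Total solid + water volume = 0.933442 m3
Air = (1 - 0.933442) * 100 = 6.66%

6.66


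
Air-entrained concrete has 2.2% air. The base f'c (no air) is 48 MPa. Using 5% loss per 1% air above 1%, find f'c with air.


Strength loss = (2.2 - 1) * 5 = 6.0%
f'c = 48 * (1 - 6.0/100)
= 45.12 MPa

45.12


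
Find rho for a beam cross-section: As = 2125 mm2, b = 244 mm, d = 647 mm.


rho = As / (b * d)
= 2125 / (244 * 647)
= 0.0135

0.0135


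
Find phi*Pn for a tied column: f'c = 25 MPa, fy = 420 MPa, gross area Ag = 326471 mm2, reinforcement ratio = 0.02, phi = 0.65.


Ast = rho * Ag = 0.02 * 326471 = 6529.42 mm2
phi*Pn = 0.65 * 0.80 * (0.85 * 25 * (326471 - 6529.42) + 420 * 6529.42) / 1000
= 4961.38 kN

4961.38


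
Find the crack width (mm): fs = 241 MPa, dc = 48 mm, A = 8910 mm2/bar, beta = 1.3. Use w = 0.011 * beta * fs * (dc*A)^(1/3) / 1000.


w = 0.011 * beta * fs * (dc * A)^(1/3) / 1000
= 0.011 * 1.3 * 241 * (48 * 8910)^(1/3) / 1000
= 0.26 mm

0.26


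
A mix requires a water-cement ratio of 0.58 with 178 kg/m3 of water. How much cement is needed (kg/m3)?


Cement = water / (w/c)
= 178 / 0.58
= 306.9 kg/m3

306.9


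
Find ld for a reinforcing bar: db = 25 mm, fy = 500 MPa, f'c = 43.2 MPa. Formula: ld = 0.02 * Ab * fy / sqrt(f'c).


Ab = pi * 25^2 / 4 = 490.874 mm2
ld = 0.02 * 490.874 * 500 / sqrt(43.2)
= 746.8 mm

746.8


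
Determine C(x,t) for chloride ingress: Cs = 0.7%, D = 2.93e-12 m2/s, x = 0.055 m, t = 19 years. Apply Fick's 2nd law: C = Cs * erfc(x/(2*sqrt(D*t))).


t_seconds = 19 * 365.25 * 24 * 3600 = 599594400.0 s
arg = 0.055 / (2 * sqrt(2.93e-12 * 599594400.0))
= 0.6561
erfc(0.6561) = 0.3535
C = 0.7 * 0.3535 = 0.2474%

0.2474


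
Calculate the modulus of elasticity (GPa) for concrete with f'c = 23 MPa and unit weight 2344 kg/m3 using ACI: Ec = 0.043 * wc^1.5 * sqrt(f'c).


Ec = 0.043 * 2344^1.5 * sqrt(23) / 1000
= 23.4 GPa

23.4


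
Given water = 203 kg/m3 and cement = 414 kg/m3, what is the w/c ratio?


w/c = water / cement
w/c = 203 / 414 = 0.49

0.49


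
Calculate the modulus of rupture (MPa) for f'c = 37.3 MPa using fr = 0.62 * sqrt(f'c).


fr = 0.62 * sqrt(37.3)
= 3.787 MPa

3.787


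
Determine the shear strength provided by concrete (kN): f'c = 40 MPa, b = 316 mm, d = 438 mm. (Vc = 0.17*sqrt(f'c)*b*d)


Vc = 0.17 * sqrt(40) * 316 * 438 / 1000
= 148.81 kN

148.81


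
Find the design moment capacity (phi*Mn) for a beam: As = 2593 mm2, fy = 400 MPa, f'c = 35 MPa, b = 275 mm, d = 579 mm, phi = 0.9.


a = As * fy / (0.85 * f'c * b)
= 2593 * 400 / (0.85 * 35 * 275)
= 126.7777 mm
Mn = As * fy * (d - a/2) / 10^6
= 534.7919 kN-m
phi*Mn = 0.9 * 534.7919 = 481.31 kN-m

481.31


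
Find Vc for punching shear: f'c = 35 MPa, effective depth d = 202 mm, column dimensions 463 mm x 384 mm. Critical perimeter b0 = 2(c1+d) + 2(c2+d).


b0 = 2*(463 + 202) + 2*(384 + 202) = 2502 mm
Vc = 0.33 * sqrt(35) * 2502 * 202 / 1000
= 986.7 kN

986.7


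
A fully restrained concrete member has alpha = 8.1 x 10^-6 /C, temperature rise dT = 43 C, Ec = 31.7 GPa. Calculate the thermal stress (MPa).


sigma = alpha * dT * Ec
= 8.1e-6 * 43 * 31.7 * 1000
= 11.041 MPa

11.041


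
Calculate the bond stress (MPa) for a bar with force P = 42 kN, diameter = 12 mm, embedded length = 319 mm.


u = P / (pi * db * ld)
= 42 * 1000 / (pi * 12 * 319)
= 3.492 MPa

3.492


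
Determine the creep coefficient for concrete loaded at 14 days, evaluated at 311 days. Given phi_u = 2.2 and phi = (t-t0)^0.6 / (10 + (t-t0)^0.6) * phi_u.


dt = 311 - 14 = 297
phi = 297^0.6 / (10 + 297^0.6) * 2.2
= 1.656

1.656


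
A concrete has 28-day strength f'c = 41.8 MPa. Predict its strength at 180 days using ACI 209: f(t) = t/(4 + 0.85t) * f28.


f(180) = 180 / (4 + 0.85 * 180) * 41.8
= 180 / 157.0 * 41.8
= 47.92 MPa

47.92


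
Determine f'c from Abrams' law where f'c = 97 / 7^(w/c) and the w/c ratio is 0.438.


f'c = 97 / 7^0.438
= 97 / 2.345
= 41.36 MPa

41.36


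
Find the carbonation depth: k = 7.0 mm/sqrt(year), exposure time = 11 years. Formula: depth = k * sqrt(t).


depth = k * sqrt(t)
= 7.0 * sqrt(11)
= 23.22 mm

23.22


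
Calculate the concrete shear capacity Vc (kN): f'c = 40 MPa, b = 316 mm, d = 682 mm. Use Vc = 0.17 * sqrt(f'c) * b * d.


Vc = 0.17 * sqrt(40) * 316 * 682 / 1000
= 231.71 kN

231.71


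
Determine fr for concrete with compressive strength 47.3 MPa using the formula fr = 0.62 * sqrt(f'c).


fr = 0.62 * sqrt(47.3)
= 4.264 MPa

4.264


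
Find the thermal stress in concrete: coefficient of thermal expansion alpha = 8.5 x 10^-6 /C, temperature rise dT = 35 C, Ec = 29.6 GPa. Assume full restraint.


sigma = alpha * dT * Ec
= 8.5e-6 * 35 * 29.6 * 1000
= 8.806 MPa

8.806


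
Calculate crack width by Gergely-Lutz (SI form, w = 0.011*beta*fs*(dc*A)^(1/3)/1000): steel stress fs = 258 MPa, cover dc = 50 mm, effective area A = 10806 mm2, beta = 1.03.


w = 0.011 * beta * fs * (dc * A)^(1/3) / 1000
= 0.011 * 1.03 * 258 * (50 * 10806)^(1/3) / 1000
= 0.238 mm

0.238


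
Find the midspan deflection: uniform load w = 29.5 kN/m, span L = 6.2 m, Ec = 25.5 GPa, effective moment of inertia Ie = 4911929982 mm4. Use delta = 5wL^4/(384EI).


Convert: L = 6.2 m = 6200 mm, Ec = 25.5 GPa = 25500 MPa
delta = 5 * 29.5 * 6200^4 / (384 * 25500 * 4911929982)
= 4.53 mm

4.53


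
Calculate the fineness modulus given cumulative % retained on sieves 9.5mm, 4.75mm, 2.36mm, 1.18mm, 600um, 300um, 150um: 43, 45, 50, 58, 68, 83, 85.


FM = sum(cumulative % retained) / 100
= 432 / 100
= 4.32

4.32


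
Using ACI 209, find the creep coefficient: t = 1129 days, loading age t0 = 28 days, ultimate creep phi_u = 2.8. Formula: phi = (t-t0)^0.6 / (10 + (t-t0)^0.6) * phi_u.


dt = 1129 - 28 = 1101
phi = 1101^0.6 / (10 + 1101^0.6) * 2.8
= 2.436

2.436


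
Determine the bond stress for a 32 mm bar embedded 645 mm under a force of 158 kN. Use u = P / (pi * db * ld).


u = P / (pi * db * ld)
= 158 * 1000 / (pi * 32 * 645)
= 2.437 MPa

2.437


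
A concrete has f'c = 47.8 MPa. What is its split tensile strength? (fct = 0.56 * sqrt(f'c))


fct = 0.56 * sqrt(47.8)
= 0.56 * 6.914
= 3.872 MPa

3.872


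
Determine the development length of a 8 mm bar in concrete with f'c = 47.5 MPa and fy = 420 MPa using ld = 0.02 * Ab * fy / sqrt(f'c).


Ab = pi * 8^2 / 4 = 50.265 mm2
ld = 0.02 * 50.265 * 420 / sqrt(47.5)
= 61.3 mm

61.3


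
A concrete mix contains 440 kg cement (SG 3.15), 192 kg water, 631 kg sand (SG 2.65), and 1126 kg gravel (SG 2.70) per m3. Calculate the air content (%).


Vol cement = 440 / (3.15 * 1000) = 0.139683 m3
Vol water = 192 / 1000 = 0.192 m3
Vol sand = 631 / (2.65 * 1000) = 0.238113 m3
Vol gravel = 1126 / (2.70 * 1000) = 0.417037 m3
Total solid + water volume = 0.986833 m3
Air = (1 - 0.986833) * 100 = 1.32%

1.32


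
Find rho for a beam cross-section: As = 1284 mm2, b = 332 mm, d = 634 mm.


rho = As / (b * d)
= 1284 / (332 * 634)
= 0.0061

0.0061


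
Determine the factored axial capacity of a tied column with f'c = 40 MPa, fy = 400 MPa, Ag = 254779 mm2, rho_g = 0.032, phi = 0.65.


Ast = rho * Ag = 0.032 * 254779 = 8152.928 mm2
phi*Pn = 0.65 * 0.80 * (0.85 * 40 * (254779 - 8152.928) + 400 * 8152.928) / 1000
= 6056.16 kN

6056.16


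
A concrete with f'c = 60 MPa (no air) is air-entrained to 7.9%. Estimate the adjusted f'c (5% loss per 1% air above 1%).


Strength loss = (7.9 - 1) * 5 = 34.5%
f'c = 60 * (1 - 34.5/100)
= 39.3 MPa

39.3


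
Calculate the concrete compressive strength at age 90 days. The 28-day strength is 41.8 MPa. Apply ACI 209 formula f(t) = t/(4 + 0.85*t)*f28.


f(90) = 90 / (4 + 0.85 * 90) * 41.8
= 90 / 80.5 * 41.8
= 46.73 MPa

46.73


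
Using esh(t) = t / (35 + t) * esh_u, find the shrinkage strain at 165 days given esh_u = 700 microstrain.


esh(165) = 165 / (35 + 165) * 700
= 165 / 200 * 700
= 577.5 microstrain

577.5


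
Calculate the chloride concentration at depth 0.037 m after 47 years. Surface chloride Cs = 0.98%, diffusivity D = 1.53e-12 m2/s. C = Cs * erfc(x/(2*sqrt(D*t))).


t_seconds = 47 * 365.25 * 24 * 3600 = 1483207200.0 s
arg = 0.037 / (2 * sqrt(1.53e-12 * 1483207200.0))
= 0.3884
erfc(0.3884) = 0.5829
C = 0.98 * 0.5829 = 0.5712%

0.5712


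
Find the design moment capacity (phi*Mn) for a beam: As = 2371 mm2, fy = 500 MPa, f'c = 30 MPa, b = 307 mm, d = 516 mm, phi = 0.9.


a = As * fy / (0.85 * f'c * b)
= 2371 * 500 / (0.85 * 30 * 307)
= 151.4339 mm
Mn = As * fy * (d - a/2) / 10^6
= 521.9556 kN-m
phi*Mn = 0.9 * 521.9556 = 469.76 kN-m

469.76


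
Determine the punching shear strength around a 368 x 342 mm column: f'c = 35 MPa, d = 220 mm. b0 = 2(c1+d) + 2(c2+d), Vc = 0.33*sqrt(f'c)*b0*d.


b0 = 2*(368 + 220) + 2*(342 + 220) = 2300 mm
Vc = 0.33 * sqrt(35) * 2300 * 220 / 1000
= 987.87 kN

987.87


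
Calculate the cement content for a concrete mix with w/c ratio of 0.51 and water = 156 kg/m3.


Cement = water / (w/c)
= 156 / 0.51
= 305.9 kg/m3

305.9


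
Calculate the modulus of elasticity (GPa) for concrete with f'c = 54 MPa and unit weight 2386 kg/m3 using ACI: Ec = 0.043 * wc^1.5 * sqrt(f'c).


Ec = 0.043 * 2386^1.5 * sqrt(54) / 1000
= 36.83 GPa

36.83


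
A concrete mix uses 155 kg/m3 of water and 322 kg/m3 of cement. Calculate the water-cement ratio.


w/c = water / cement
w/c = 155 / 322 = 0.481

0.481


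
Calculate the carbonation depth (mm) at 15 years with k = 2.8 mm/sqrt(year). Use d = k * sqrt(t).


depth = k * sqrt(t)
= 2.8 * sqrt(15)
= 10.84 mm

10.84


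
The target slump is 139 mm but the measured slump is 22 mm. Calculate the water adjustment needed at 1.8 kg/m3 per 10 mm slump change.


Difference = 139 - 22 = 117 mm
Water adjustment = 117 * 1.8 / 10 = 21.1 kg/m3

21.1


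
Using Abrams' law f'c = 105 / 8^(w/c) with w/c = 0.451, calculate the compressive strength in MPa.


f'c = 105 / 8^0.451
= 105 / 2.554
= 41.11 MPa

41.11


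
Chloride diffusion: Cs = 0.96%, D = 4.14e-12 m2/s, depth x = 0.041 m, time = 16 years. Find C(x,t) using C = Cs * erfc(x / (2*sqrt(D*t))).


t_seconds = 16 * 365.25 * 24 * 3600 = 504921600.0 s
arg = 0.041 / (2 * sqrt(4.14e-12 * 504921600.0))
= 0.4484
erfc(0.4484) = 0.526
C = 0.96 * 0.526 = 0.505%

0.505


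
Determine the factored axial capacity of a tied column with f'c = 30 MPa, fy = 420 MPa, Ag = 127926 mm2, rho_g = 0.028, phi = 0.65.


Ast = rho * Ag = 0.028 * 127926 = 3581.928 mm2
phi*Pn = 0.65 * 0.80 * (0.85 * 30 * (127926 - 3581.928) + 420 * 3581.928) / 1000
= 2431.1 kN

2431.1


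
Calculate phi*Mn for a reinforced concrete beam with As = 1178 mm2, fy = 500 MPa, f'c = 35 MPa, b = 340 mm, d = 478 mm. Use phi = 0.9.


a = As * fy / (0.85 * f'c * b)
= 1178 * 500 / (0.85 * 35 * 340)
= 58.2304 mm
Mn = As * fy * (d - a/2) / 10^6
= 264.3932 kN-m
phi*Mn = 0.9 * 264.3932 = 237.95 kN-m

237.95


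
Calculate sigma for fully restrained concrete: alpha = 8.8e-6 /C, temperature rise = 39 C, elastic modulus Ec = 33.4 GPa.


sigma = alpha * dT * Ec
= 8.8e-6 * 39 * 33.4 * 1000
= 11.463 MPa

11.463


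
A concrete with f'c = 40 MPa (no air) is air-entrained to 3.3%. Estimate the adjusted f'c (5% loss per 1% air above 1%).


Strength loss = (3.3 - 1) * 5 = 11.5%
f'c = 40 * (1 - 11.5/100)
= 35.4 MPa

35.4


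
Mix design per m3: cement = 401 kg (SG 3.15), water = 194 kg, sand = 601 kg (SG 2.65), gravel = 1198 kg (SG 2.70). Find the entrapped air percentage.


Vol cement = 401 / (3.15 * 1000) = 0.127302 m3
Vol water = 194 / 1000 = 0.194 m3
Vol sand = 601 / (2.65 * 1000) = 0.226792 m3
Vol gravel = 1198 / (2.70 * 1000) = 0.443704 m3
Total solid + water volume = 0.991798 m3
Air = (1 - 0.991798) * 100 = 0.82%

0.82


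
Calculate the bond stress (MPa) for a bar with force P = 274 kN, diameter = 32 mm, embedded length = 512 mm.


u = P / (pi * db * ld)
= 274 * 1000 / (pi * 32 * 512)
= 5.323 MPa

5.323


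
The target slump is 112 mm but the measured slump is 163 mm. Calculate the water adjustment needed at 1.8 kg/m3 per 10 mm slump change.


Difference = 112 - 163 = -51 mm
Water adjustment = -51 * 1.8 / 10 = -9.2 kg/m3

-9.2


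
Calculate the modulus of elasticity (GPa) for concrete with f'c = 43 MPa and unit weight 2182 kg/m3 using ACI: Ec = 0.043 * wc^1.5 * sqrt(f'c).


Ec = 0.043 * 2182^1.5 * sqrt(43) / 1000
= 28.74 GPa

28.74


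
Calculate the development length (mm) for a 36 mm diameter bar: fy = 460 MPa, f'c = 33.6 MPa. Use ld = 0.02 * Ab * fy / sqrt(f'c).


Ab = pi * 36^2 / 4 = 1017.876 mm2
ld = 0.02 * 1017.876 * 460 / sqrt(33.6)
= 1615.5 mm

1615.5


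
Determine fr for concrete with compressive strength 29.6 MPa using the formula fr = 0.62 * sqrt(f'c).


fr = 0.62 * sqrt(29.6)
= 3.373 MPa

3.373


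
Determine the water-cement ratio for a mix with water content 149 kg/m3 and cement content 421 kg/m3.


w/c = water / cement
w/c = 149 / 421 = 0.354

0.354


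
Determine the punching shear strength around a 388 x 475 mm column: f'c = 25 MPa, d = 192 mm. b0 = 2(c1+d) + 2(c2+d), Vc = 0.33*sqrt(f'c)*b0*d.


b0 = 2*(388 + 192) + 2*(475 + 192) = 2494 mm
Vc = 0.33 * sqrt(25) * 2494 * 192 / 1000
= 790.1 kN

790.1


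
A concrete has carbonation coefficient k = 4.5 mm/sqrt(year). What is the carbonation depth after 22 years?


depth = k * sqrt(t)
= 4.5 * sqrt(22)
= 21.11 mm

21.11


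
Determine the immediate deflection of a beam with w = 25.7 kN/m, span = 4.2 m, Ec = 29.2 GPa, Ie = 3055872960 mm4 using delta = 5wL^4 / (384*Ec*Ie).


Convert: L = 4.2 m = 4200 mm, Ec = 29.2 GPa = 29200 MPa
delta = 5 * 25.7 * 4200^4 / (384 * 29200 * 3055872960)
= 1.17 mm

1.17


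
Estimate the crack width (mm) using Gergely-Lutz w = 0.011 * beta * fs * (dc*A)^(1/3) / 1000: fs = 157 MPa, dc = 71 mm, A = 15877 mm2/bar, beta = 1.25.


w = 0.011 * beta * fs * (dc * A)^(1/3) / 1000
= 0.011 * 1.25 * 157 * (71 * 15877)^(1/3) / 1000
= 0.225 mm

0.225


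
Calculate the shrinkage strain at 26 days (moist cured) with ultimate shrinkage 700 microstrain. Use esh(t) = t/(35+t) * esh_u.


esh(26) = 26 / (35 + 26) * 700
= 26 / 61 * 700
= 298.4 microstrain

298.4


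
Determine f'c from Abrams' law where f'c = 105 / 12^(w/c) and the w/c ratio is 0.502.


f'c = 105 / 12^0.502
= 105 / 3.481
= 30.16 MPa

30.16


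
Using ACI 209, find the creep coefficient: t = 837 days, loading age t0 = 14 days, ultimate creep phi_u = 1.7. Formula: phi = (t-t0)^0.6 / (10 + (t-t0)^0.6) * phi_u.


dt = 837 - 14 = 823
phi = 823^0.6 / (10 + 823^0.6) * 1.7
= 1.443

1.443


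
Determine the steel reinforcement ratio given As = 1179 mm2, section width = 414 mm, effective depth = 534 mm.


rho = As / (b * d)
= 1179 / (414 * 534)
= 0.0053

0.0053


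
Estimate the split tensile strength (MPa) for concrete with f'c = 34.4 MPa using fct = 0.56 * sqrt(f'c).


fct = 0.56 * sqrt(34.4)
= 0.56 * 5.865
= 3.284 MPa

3.284


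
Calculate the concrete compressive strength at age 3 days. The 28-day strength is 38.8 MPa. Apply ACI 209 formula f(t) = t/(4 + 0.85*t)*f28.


f(3) = 3 / (4 + 0.85 * 3) * 38.8
= 3 / 6.55 * 38.8
= 17.77 MPa

17.77


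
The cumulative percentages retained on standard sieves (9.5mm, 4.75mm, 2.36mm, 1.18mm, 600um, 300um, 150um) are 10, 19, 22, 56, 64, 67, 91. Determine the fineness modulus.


FM = sum(cumulative % retained) / 100
= 329 / 100
= 3.29

3.29


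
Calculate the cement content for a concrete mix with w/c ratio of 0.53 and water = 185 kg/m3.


Cement = water / (w/c)
= 185 / 0.53
= 349.1 kg/m3

349.1


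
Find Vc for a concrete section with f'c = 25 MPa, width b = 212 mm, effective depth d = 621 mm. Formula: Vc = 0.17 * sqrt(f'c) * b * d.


Vc = 0.17 * sqrt(25) * 212 * 621 / 1000
= 111.9 kN

111.9


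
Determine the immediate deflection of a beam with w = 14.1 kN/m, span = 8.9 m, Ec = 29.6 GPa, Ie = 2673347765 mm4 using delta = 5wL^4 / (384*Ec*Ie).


Convert: L = 8.9 m = 8900 mm, Ec = 29.6 GPa = 29600 MPa
delta = 5 * 14.1 * 8900^4 / (384 * 29600 * 2673347765)
= 14.56 mm

14.56


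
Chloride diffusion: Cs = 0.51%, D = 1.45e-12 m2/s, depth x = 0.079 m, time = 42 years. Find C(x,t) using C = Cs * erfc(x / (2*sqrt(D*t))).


t_seconds = 42 * 365.25 * 24 * 3600 = 1325419200.0 s
arg = 0.079 / (2 * sqrt(1.45e-12 * 1325419200.0))
= 0.901
erfc(0.901) = 0.2026
C = 0.51 * 0.2026 = 0.1033%

0.1033


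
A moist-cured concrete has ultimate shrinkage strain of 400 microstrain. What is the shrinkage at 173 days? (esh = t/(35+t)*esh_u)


esh(173) = 173 / (35 + 173) * 400
= 173 / 208 * 400
= 332.7 microstrain

332.7


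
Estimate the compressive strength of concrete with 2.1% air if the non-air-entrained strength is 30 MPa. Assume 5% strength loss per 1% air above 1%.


Strength loss = (2.1 - 1) * 5 = 5.5%
f'c = 30 * (1 - 5.5/100)
= 28.35 MPa

28.35


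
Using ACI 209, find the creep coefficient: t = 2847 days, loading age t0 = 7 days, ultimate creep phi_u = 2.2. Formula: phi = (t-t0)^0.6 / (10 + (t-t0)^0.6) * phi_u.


dt = 2847 - 7 = 2840
phi = 2840^0.6 / (10 + 2840^0.6) * 2.2
= 2.028

2.028


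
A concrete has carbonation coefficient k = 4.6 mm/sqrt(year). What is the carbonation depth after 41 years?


depth = k * sqrt(t)
= 4.6 * sqrt(41)
= 29.45 mm

29.45


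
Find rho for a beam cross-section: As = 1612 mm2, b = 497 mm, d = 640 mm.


rho = As / (b * d)
= 1612 / (497 * 640)
= 0.0051

0.0051


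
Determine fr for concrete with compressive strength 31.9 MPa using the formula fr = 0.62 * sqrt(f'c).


fr = 0.62 * sqrt(31.9)
= 3.502 MPa

3.502


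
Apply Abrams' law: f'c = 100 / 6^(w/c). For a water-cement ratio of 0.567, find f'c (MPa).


f'c = 100 / 6^0.567
= 100 / 2.762
= 36.21 MPa

36.21


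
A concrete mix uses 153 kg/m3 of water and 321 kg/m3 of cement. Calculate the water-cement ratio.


w/c = water / cement
w/c = 153 / 321 = 0.477

0.477


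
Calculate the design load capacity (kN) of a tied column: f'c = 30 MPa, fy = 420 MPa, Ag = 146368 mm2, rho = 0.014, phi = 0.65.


Ast = rho * Ag = 0.014 * 146368 = 2049.152 mm2
phi*Pn = 0.65 * 0.80 * (0.85 * 30 * (146368 - 2049.152) + 420 * 2049.152) / 1000
= 2361.2 kN

2361.2


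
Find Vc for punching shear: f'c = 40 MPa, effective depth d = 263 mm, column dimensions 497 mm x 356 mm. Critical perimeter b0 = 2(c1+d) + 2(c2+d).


b0 = 2*(497 + 263) + 2*(356 + 263) = 2758 mm
Vc = 0.33 * sqrt(40) * 2758 * 263 / 1000
= 1513.89 kN

1513.89


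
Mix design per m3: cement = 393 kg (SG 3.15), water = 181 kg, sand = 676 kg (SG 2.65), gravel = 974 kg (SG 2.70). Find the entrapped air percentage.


Vol cement = 393 / (3.15 * 1000) = 0.124762 m3
Vol water = 181 / 1000 = 0.181 m3
Vol sand = 676 / (2.65 * 1000) = 0.255094 m3
Vol gravel = 974 / (2.70 * 1000) = 0.360741 m3
Total solid + water volume = 0.921597 m3
Air = (1 - 0.921597) * 100 = 7.84%

7.84


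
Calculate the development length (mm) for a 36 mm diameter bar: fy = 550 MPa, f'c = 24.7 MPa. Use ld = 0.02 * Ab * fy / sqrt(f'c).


Ab = pi * 36^2 / 4 = 1017.876 mm2
ld = 0.02 * 1017.876 * 550 / sqrt(24.7)
= 2252.9 mm

2252.9


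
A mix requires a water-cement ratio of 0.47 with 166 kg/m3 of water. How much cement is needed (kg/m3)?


Cement = water / (w/c)
= 166 / 0.47
= 353.2 kg/m3

353.2


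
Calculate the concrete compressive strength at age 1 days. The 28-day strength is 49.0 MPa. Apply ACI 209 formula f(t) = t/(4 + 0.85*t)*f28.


f(1) = 1 / (4 + 0.85 * 1) * 49.0
= 1 / 4.85 * 49.0
= 10.1 MPa

10.1


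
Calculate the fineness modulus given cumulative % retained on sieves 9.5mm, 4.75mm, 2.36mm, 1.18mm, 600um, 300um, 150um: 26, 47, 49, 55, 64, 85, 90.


FM = sum(cumulative % retained) / 100
= 416 / 100
= 4.16

4.16
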